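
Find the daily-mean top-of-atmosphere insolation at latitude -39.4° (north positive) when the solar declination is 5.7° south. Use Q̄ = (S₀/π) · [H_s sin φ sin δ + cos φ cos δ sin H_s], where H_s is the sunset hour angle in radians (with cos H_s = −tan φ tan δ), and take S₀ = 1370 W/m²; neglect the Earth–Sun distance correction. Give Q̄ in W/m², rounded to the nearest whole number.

−tan φ tan δ = −(-0.8214)(-0.0998) = -0.0820; H_s = arccos(-0.0820) = 94.70°. In radians, H_s = 1.6528.
H_s sin φ sin δ = 1.6528 × -0.6347 × -0.0993 = 0.1042.
cos φ cos δ sin H_s = 0.7727 × 0.9951 × 0.9966 = 0.7663.
Q̄ = (1370/π) × (0.1042 + 0.7663) = 436.08 × 0.8705 = 379.61 W/m².

380 W/m²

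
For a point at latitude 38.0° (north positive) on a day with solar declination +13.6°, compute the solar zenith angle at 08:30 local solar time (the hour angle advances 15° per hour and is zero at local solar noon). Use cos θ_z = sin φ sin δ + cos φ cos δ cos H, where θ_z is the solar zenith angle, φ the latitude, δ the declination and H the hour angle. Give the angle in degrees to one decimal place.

52.3°

Hour angle H = 15° × (8.5 − 12) = -52.50°.
cos θ_z = sin(38.0°) sin(13.6°) + cos(38.0°) cos(13.6°) cos(-52.50°) = 0.1448 + 0.4663 = 0.6111.
θ_z = arccos(0.6111) = 52.33°.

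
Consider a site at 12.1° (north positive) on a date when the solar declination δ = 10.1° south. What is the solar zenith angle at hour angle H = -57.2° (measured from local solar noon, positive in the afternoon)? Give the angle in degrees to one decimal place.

With φ = 12.1°, δ = -10.1°, H = -57.20°: sin φ sin δ = -0.0368, cos φ cos δ cos H = 0.5215, so cos θ_z = 0.4847.
θ_z = arccos(0.4847) = 61.01°.

61.0°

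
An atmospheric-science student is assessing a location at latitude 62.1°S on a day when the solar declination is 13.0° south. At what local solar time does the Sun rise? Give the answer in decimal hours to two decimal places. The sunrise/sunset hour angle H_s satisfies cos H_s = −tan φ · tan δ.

The sunset hour angle satisfies cos H_s = −tan φ tan δ = -0.4360, giving H_s = 115.85°.
Sunrise is at 12 − H_s/15 = 12 − 7.723 = 4.277 h local solar time.

4.28 h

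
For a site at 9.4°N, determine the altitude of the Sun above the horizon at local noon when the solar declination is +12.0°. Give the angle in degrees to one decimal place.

At local solar noon the hour angle is zero, so the elevation is 90° − |φ − δ| = 90° − |9.4° − (12.0°)| = 90° − 2.6° = 87.4°.

87.4°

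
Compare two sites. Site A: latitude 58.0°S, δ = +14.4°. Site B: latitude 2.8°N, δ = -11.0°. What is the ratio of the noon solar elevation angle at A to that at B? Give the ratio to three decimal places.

A: 90° − |-58.0 − (14.4)| = 17.60°.
B: 90° − |2.8 − (-11.0)| = 76.20°.
Ratio A/B = 17.6000 / 76.2000 = 0.2310.

0.231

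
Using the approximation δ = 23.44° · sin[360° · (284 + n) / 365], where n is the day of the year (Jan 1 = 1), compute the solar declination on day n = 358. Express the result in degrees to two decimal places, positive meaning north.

360 × (284 + 358) / 365 = 633.205°; sin(633.205°) = -0.9984.
δ = 23.44 × -0.9984 = -23.402° ≈ -23.40°.

-23.40°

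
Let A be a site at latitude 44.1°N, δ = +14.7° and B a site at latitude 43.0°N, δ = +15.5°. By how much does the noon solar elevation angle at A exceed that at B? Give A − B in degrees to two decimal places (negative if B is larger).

A: 90° − |44.1 − (14.7)| = 60.60°.
B: 90° − |43.0 − (15.5)| = 62.50°.
A − B = 60.60 − 62.50 = -1.90°.

-1.90°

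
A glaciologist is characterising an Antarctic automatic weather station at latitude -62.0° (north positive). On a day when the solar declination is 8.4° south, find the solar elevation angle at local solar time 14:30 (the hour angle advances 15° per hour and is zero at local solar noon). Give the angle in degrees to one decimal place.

Hour angle H = 15° × (14.5 − 12) = 37.50°.
cos θ_z = sin φ sin δ + cos φ cos δ cos H = (-0.8829)(-0.1461) + (0.4695)(0.9893)(0.7934) = 0.4975.
θ_z = arccos(0.4975) = 60.17°, so the elevation is 90° − 60.17° = 29.83°.

29.8°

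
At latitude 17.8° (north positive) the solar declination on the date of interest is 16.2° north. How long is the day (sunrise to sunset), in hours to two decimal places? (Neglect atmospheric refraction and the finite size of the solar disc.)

cos H_s = −tan(17.8°) · tan(16.2°) = -0.0933, so H_s = arccos(-0.0933) = 95.35°.
Day length = 2 H_s / 15° h⁻¹ = 190.70° / 15 = 12.713 h.

12.71 hours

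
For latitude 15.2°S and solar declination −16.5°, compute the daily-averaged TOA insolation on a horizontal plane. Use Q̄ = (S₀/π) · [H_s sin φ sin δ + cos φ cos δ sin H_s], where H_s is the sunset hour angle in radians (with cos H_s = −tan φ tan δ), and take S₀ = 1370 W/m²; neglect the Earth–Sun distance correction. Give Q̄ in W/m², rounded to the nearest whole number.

−tan φ tan δ = −(-0.2717)(-0.2962) = -0.0805; H_s = arccos(-0.0805) = 94.62°. In radians, H_s = 1.6514.
H_s sin φ sin δ = 1.6514 × -0.2622 × -0.2840 = 0.1230.
cos φ cos δ sin H_s = 0.9650 × 0.9588 × 0.9968 = 0.9223.
Q̄ = (1370/π) × (0.1230 + 0.9223) = 436.08 × 1.0453 = 455.83 W/m².

456 W/m²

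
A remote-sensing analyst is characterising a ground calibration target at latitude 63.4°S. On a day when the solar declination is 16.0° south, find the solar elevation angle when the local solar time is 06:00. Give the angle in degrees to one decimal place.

14.3°

Hour angle H = 15° × (6 − 12) = -90.00°.
cos θ_z = sin φ sin δ + cos φ cos δ cos H = (-0.8942)(-0.2756) + (0.4478)(0.9613)(0.0000) = 0.2464.
θ_z = arccos(0.2464) = 75.74°, so the elevation is 90° − 75.74° = 14.26°.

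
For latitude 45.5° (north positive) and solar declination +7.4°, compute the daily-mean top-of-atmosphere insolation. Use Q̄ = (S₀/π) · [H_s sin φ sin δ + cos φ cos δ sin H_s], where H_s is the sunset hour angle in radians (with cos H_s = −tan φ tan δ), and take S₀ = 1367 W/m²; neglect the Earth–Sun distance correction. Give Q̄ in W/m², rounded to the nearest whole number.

−tan φ tan δ = −(1.0176)(0.1299) = -0.1322; H_s = arccos(-0.1322) = 97.60°. In radians, H_s = 1.7034.
H_s sin φ sin δ = 1.7034 × 0.7133 × 0.1288 = 0.1565.
cos φ cos δ sin H_s = 0.7009 × 0.9917 × 0.9912 = 0.6890.
Q̄ = (1367/π) × (0.1565 + 0.6890) = 435.13 × 0.8455 = 367.90 W/m².

368 W/m²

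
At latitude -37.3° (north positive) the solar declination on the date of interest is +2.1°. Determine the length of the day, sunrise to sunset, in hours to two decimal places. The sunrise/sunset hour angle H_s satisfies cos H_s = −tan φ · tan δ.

11.79 hours

cos H_s = −tan(-37.3°) · tan(2.1°) = 0.0279, so H_s = arccos(0.0279) = 88.40°.
Day length = 2 H_s / 15° h⁻¹ = 176.80° / 15 = 11.787 h.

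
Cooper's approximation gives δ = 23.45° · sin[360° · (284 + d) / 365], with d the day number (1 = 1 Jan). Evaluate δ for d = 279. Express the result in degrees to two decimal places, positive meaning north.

-6.18°

360 × (284 + 279) / 365 = 555.288°; sin(555.288°) = -0.2637.
δ = 23.45 × -0.2637 = -6.184° ≈ -6.18°.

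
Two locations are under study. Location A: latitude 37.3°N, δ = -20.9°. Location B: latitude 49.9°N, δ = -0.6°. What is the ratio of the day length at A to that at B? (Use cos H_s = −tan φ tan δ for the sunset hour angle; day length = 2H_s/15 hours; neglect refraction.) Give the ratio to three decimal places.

A: H_s = arccos(−tan 37.3° · tan -20.9°) = 73.09°, so 2H_s/15 = 9.7453 h.
B: H_s = arccos(−tan 49.9° · tan -0.6°) = 89.29°, so 2H_s/15 = 11.9053 h.
Ratio A/B = 9.7453 / 11.9053 = 0.8186.

0.819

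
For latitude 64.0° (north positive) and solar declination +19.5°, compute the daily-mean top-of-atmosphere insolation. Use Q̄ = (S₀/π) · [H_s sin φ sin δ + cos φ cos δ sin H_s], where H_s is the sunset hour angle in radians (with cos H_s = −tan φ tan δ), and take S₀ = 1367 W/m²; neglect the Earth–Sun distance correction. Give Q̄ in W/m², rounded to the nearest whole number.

The sunset hour angle satisfies cos H_s = −tan φ tan δ = -0.7261, giving H_s = 136.56°. In radians, H_s = 2.3834.
H_s sin φ sin δ = 2.3834 × 0.8988 × 0.3338 = 0.7151.
cos φ cos δ sin H_s = 0.4384 × 0.9426 × 0.6876 = 0.2841.
Q̄ = (1367/π) × (0.7151 + 0.2841) = 435.13 × 0.9992 = 434.78 W/m².

435 W/m²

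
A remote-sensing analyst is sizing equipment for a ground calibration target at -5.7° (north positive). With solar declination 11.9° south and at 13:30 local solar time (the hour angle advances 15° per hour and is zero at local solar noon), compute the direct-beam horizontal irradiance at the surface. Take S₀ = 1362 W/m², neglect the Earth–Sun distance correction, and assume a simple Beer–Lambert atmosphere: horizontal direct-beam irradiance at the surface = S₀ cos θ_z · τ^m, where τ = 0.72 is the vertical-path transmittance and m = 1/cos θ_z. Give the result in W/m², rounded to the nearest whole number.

Hour angle H = 15° × (13.5 − 12) = 22.50°.
cos θ_z = sin(-5.7°) sin(-11.9°) + cos(-5.7°) cos(-11.9°) cos(22.50°) = 0.0205 + 0.8996 = 0.9201.
Air mass m = 1/cos θ_z = 1/0.9201 = 1.087; τ^m = 0.72^1.087 = 0.6997.
Surface direct beam = 1362 × 0.9201 × 0.6997 = 876.85 W/m².

877 W/m²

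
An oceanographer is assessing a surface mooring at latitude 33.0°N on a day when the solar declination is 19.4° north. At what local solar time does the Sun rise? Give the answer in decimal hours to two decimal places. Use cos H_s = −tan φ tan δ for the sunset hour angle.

−tan φ tan δ = −(0.6494)(0.3522) = -0.2287; H_s = arccos(-0.2287) = 103.22°.
Sunrise is at 12 − H_s/15 = 12 − 6.881 = 5.119 h local solar time.

5.12 h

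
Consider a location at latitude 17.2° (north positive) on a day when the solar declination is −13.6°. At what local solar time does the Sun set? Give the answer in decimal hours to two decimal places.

17.71 h

cos H_s = −tan(17.2°) · tan(-13.6°) = 0.0749, so H_s = arccos(0.0749) = 85.70°.
Sunset is at 12 + H_s/15 = 12 + 5.713 = 17.713 h local solar time.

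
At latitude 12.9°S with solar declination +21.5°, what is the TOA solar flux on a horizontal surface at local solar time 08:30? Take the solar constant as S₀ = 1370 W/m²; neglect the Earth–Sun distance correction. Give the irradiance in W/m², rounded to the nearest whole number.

Hour angle H = 15° × (8.5 − 12) = -52.50°.
With φ = -12.9°, δ = 21.5°, H = -52.50°: sin φ sin δ = -0.0818, cos φ cos δ cos H = 0.5521, so cos θ_z = 0.4703.
Top-of-atmosphere irradiance = S₀ cos θ_z = 1370 × 0.4703 = 644.31 W/m².

644 W/m²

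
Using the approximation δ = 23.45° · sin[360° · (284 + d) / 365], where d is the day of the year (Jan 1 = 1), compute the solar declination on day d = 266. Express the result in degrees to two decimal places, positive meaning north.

-1.01°

360 × (284 + 266) / 365 = 542.466°; sin(542.466°) = -0.0430.
δ = 23.45 × -0.0430 = -1.008° ≈ -1.01°.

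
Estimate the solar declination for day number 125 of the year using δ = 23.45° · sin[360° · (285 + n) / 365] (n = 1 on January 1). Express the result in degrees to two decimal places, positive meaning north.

+16.40°

360 × (285 + 125) / 365 = 404.384°; sin(404.384°) = 0.6995.
δ = 23.45 × 0.6995 = 16.403° ≈ +16.40°.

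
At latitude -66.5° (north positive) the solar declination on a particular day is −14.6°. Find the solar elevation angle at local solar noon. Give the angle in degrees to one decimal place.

At local solar noon the hour angle is zero, so the elevation is 90° − |φ − δ| = 90° − |-66.5° − (-14.6°)| = 90° − 51.9° = 38.1°.

38.1°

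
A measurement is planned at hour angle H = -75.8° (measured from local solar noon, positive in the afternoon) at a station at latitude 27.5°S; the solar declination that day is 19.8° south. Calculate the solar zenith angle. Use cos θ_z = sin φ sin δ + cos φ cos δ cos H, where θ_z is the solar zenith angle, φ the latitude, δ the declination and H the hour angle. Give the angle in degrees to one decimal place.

With φ = -27.5°, δ = -19.8°, H = -75.80°: sin φ sin δ = 0.1564, cos φ cos δ cos H = 0.2047, so cos θ_z = 0.3611.
θ_z = arccos(0.3611) = 68.83°.

68.8°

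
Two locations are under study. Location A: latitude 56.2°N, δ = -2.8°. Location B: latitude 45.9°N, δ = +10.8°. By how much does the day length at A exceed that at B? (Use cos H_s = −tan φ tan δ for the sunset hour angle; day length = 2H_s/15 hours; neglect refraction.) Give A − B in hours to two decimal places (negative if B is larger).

-2.07 h

A: H_s = arccos(−tan 56.2° · tan -2.8°) = 85.81°, so 2H_s/15 = 11.4413 h.
B: H_s = arccos(−tan 45.9° · tan 10.8°) = 101.35°, so 2H_s/15 = 13.5133 h.
A − B = 11.4413 − 13.5133 = -2.0720 h.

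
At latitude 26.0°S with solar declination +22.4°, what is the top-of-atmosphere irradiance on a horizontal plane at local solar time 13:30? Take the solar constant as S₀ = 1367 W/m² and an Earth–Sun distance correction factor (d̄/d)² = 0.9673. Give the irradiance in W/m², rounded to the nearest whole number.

794 W/m²

Hour angle H = 15° × (13.5 − 12) = 22.50°.
With φ = -26.0°, δ = 22.4°, H = 22.50°: sin φ sin δ = -0.1671, cos φ cos δ cos H = 0.7677, so cos θ_z = 0.6006.
Top-of-atmosphere irradiance = S₀ (d̄/d)² cos θ_z = 1367 × 0.9673 × 0.6006 = 794.17 W/m².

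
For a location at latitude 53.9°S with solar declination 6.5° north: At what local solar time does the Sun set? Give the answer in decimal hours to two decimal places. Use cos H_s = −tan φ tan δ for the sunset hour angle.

17.40 h

The sunset hour angle satisfies cos H_s = −tan φ tan δ = 0.1562, giving H_s = 81.01°.
Sunset is at 12 + H_s/15 = 12 + 5.401 = 17.401 h local solar time.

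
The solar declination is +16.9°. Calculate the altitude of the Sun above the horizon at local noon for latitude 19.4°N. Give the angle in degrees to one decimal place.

At local solar noon the hour angle is zero, so the elevation is 90° − |φ − δ| = 90° − |19.4° − (16.9°)| = 90° − 2.5° = 87.5°.

87.5°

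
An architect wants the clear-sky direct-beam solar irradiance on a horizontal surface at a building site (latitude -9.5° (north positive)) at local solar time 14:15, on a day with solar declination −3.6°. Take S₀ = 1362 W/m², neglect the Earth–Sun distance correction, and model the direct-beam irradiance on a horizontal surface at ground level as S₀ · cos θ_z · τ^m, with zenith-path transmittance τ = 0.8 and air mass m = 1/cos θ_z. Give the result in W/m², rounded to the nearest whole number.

Hour angle H = 15° × (14.25 − 12) = 33.75°.
With φ = -9.5°, δ = -3.6°, H = 33.75°: sin φ sin δ = 0.0104, cos φ cos δ cos H = 0.8184, so cos θ_z = 0.8288.
Air mass m = 1/cos θ_z = 1/0.8288 = 1.207; τ^m = 0.8^1.207 = 0.7639.
Surface direct beam = 1362 × 0.8288 × 0.7639 = 862.31 W/m².

862 W/m²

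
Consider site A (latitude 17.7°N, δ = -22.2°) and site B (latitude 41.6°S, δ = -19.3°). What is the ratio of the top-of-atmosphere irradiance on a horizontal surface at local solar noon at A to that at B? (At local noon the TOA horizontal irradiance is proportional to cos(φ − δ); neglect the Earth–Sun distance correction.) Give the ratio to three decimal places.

A: cos θ_z = cos(17.7° − (-22.2°)) = 0.7672.
B: cos θ_z = cos(-41.6° − (-19.3°)) = 0.9252.
Ratio A/B = 0.7672 / 0.9252 = 0.8292.

0.829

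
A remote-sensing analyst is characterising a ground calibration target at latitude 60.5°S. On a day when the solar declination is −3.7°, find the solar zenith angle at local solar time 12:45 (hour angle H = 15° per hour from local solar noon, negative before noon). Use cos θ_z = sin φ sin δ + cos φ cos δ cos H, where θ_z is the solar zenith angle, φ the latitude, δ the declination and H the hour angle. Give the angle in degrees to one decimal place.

Hour angle H = 15° × (12.75 − 12) = 11.25°.
cos θ_z = sin(-60.5°) sin(-3.7°) + cos(-60.5°) cos(-3.7°) cos(11.25°) = 0.0562 + 0.4820 = 0.5382.
θ_z = arccos(0.5382) = 57.44°.

57.4°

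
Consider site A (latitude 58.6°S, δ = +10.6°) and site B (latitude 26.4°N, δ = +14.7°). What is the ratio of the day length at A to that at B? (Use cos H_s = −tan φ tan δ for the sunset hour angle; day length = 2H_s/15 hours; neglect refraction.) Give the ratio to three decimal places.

0.740

A: H_s = arccos(−tan -58.6° · tan 10.6°) = 72.15°, so 2H_s/15 = 9.6200 h.
B: H_s = arccos(−tan 26.4° · tan 14.7°) = 97.48°, so 2H_s/15 = 12.9973 h.
Ratio A/B = 9.6200 / 12.9973 = 0.7402.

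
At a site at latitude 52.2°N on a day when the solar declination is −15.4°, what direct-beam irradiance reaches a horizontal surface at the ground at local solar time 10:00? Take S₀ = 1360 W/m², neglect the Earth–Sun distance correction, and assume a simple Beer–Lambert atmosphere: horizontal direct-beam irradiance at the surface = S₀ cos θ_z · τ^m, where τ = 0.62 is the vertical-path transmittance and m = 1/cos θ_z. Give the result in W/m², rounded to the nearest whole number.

84 W/m²

Hour angle H = 15° × (10 − 12) = -30.00°.
cos θ_z = sin(52.2°) sin(-15.4°) + cos(52.2°) cos(-15.4°) cos(-30.00°) = -0.2098 + 0.5117 = 0.3019.
Air mass m = 1/cos θ_z = 1/0.3019 = 3.312; τ^m = 0.62^3.312 = 0.2053.
Surface direct beam = 1360 × 0.3019 × 0.2053 = 84.29 W/m².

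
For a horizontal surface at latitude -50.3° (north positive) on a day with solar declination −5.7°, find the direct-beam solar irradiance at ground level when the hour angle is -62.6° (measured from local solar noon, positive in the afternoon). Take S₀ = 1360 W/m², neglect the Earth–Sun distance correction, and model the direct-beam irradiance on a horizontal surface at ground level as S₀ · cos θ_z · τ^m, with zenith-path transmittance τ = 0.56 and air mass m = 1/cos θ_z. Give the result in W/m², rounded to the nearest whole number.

104 W/m²

cos θ_z = sin(-50.3°) sin(-5.7°) + cos(-50.3°) cos(-5.7°) cos(-62.60°) = 0.0764 + 0.2925 = 0.3689.
Air mass m = 1/cos θ_z = 1/0.3689 = 2.711; τ^m = 0.56^2.711 = 0.2077.
Surface direct beam = 1360 × 0.3689 × 0.2077 = 104.20 W/m².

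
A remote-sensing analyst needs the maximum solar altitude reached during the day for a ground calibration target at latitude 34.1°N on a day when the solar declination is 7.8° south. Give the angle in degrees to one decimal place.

48.1°

At local solar noon the hour angle is zero, so the elevation is 90° − |φ − δ| = 90° − |34.1° − (-7.8°)| = 90° − 41.9° = 48.1°.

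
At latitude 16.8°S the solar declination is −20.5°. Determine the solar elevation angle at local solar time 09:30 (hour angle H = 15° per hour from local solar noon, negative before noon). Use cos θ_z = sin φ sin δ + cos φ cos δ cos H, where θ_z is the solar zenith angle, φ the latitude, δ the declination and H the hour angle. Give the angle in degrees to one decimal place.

Hour angle H = 15° × (9.5 − 12) = -37.50°.
cos θ_z = sin φ sin δ + cos φ cos δ cos H = (-0.2890)(-0.3502) + (0.9573)(0.9367)(0.7934) = 0.8127.
θ_z = arccos(0.8127) = 35.64°, so the elevation is 90° − 35.64° = 54.36°.

54.4°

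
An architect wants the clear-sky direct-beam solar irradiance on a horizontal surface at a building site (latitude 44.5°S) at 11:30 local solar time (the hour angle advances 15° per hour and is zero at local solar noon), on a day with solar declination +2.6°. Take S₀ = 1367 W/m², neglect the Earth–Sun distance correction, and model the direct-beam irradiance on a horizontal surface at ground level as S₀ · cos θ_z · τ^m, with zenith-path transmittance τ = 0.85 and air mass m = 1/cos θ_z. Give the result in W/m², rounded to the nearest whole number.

725 W/m²

Hour angle H = 15° × (11.5 − 12) = -7.50°.
cos θ_z = sin(-44.5°) sin(2.6°) + cos(-44.5°) cos(2.6°) cos(-7.50°) = -0.0318 + 0.7064 = 0.6746.
Air mass m = 1/cos θ_z = 1/0.6746 = 1.482; τ^m = 0.85^1.482 = 0.7860.
Surface direct beam = 1367 × 0.6746 × 0.7860 = 724.83 W/m².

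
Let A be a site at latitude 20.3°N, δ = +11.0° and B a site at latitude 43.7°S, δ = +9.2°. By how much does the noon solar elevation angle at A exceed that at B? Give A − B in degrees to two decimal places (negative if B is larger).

A: 90° − |20.3 − (11.0)| = 80.70°.
B: 90° − |-43.7 − (9.2)| = 37.10°.
A − B = 80.70 − 37.10 = 43.60°.

+43.60°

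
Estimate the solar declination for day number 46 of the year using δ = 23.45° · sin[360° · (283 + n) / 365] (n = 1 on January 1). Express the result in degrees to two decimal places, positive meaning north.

-13.62°

360 × (283 + 46) / 365 = 324.493°; sin(324.493°) = -0.5808.
δ = 23.45 × -0.5808 = -13.620° ≈ -13.62°.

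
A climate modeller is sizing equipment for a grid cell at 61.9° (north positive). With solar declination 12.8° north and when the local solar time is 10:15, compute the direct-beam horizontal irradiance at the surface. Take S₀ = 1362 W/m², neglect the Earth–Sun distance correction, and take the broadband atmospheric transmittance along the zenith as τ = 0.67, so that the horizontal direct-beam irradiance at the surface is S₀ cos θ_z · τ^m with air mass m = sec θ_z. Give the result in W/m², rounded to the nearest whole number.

Hour angle H = 15° × (10.25 − 12) = -26.25°.
cos θ_z = sin φ sin δ + cos φ cos δ cos H = (0.8821)(0.2215) + (0.4710)(0.9751)(0.8969) = 0.6073.
Air mass m = 1/cos θ_z = 1/0.6073 = 1.647; τ^m = 0.67^1.647 = 0.5171.
Surface direct beam = 1362 × 0.6073 × 0.5171 = 427.72 W/m².

428 W/m²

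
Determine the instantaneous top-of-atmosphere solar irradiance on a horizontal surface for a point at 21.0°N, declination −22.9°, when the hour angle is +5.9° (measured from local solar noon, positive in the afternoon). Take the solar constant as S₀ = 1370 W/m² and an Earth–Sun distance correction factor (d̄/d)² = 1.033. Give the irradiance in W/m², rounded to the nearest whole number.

With φ = 21.0°, δ = -22.9°, H = 5.90°: sin φ sin δ = -0.1394, cos φ cos δ cos H = 0.8554, so cos θ_z = 0.7160.
Top-of-atmosphere irradiance = S₀ (d̄/d)² cos θ_z = 1370 × 1.033 × 0.7160 = 1013.29 W/m².

1013 W/m²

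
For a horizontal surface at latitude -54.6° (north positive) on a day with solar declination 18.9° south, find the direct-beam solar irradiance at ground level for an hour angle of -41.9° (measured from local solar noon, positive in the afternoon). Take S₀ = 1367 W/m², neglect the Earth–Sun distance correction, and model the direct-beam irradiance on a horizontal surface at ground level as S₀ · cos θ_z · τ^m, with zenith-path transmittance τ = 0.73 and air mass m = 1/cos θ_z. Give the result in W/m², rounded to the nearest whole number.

cos θ_z = sin(-54.6°) sin(-18.9°) + cos(-54.6°) cos(-18.9°) cos(-41.90°) = 0.2640 + 0.4079 = 0.6719.
Air mass m = 1/cos θ_z = 1/0.6719 = 1.488; τ^m = 0.73^1.488 = 0.6261.
Surface direct beam = 1367 × 0.6719 × 0.6261 = 575.06 W/m².

575 W/m²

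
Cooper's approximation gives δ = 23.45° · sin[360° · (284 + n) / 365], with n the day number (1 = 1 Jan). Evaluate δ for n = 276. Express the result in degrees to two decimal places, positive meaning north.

360 × (284 + 276) / 365 = 552.329°; sin(552.329°) = -0.2135.
δ = 23.45 × -0.2135 = -5.007° ≈ -5.01°.

-5.01°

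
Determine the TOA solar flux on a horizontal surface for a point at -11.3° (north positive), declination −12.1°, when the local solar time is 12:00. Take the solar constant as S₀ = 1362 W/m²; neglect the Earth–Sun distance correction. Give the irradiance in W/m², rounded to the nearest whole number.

1362 W/m²

Hour angle H = 15° × (12 − 12) = 0.00°.
cos θ_z = sin(-11.3°) sin(-12.1°) + cos(-11.3°) cos(-12.1°) cos(0.00°) = 0.0411 + 0.9588 = 0.9999.
Top-of-atmosphere irradiance = S₀ cos θ_z = 1362 × 0.9999 = 1361.86 W/m².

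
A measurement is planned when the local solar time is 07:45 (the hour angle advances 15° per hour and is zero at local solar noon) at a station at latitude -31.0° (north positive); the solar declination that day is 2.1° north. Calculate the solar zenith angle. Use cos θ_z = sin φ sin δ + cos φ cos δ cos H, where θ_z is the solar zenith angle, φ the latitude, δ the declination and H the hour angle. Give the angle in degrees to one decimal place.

68.9°

Hour angle H = 15° × (7.75 − 12) = -63.75°.
cos θ_z = sin φ sin δ + cos φ cos δ cos H = (-0.5150)(0.0366) + (0.8572)(0.9993)(0.4423) = 0.3600.
θ_z = arccos(0.3600) = 68.90°.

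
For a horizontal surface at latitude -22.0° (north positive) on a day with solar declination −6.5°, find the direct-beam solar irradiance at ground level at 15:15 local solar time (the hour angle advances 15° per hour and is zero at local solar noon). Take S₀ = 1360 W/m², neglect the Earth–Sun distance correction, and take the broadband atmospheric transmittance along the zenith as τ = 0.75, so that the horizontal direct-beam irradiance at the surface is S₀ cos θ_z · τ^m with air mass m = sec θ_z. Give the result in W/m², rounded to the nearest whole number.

Hour angle H = 15° × (15.25 − 12) = 48.75°.
cos θ_z = sin(-22.0°) sin(-6.5°) + cos(-22.0°) cos(-6.5°) cos(48.75°) = 0.0424 + 0.6074 = 0.6498.
Air mass m = 1/cos θ_z = 1/0.6498 = 1.539; τ^m = 0.75^1.539 = 0.6423.
Surface direct beam = 1360 × 0.6498 × 0.6423 = 567.62 W/m².

568 W/m²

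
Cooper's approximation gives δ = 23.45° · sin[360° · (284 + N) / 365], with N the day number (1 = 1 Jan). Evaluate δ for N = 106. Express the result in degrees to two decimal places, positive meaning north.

360 × (284 + 106) / 365 = 384.658°; sin(384.658°) = 0.4172.
δ = 23.45 × 0.4172 = 9.783° ≈ +9.78°.

+9.78°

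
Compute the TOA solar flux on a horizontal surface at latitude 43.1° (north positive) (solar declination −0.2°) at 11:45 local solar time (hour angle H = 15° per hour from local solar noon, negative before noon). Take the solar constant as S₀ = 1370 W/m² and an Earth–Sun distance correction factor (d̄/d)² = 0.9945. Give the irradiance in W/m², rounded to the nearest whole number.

989 W/m²

Hour angle H = 15° × (11.75 − 12) = -3.75°.
With φ = 43.1°, δ = -0.2°, H = -3.75°: sin φ sin δ = -0.0024, cos φ cos δ cos H = 0.7286, so cos θ_z = 0.7262.
Top-of-atmosphere irradiance = S₀ (d̄/d)² cos θ_z = 1370 × 0.9945 × 0.7262 = 989.42 W/m².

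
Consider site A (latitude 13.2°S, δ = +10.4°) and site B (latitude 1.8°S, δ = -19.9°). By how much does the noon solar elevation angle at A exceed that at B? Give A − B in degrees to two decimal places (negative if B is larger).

A: 90° − |-13.2 − (10.4)| = 66.40°.
B: 90° − |-1.8 − (-19.9)| = 71.90°.
A − B = 66.40 − 71.90 = -5.50°.

-5.50°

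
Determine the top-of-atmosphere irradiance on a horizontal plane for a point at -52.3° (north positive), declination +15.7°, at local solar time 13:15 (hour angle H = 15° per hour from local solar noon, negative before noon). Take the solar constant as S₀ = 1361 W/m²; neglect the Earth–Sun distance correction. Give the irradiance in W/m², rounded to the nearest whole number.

467 W/m²

Hour angle H = 15° × (13.25 − 12) = 18.75°.
cos θ_z = sin(-52.3°) sin(15.7°) + cos(-52.3°) cos(15.7°) cos(18.75°) = -0.2141 + 0.5575 = 0.3434.
Top-of-atmosphere irradiance = S₀ cos θ_z = 1361 × 0.3434 = 467.37 W/m².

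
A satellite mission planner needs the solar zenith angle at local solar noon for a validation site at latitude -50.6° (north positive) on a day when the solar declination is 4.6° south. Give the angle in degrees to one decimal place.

At local solar noon the hour angle is zero, so the zenith angle is |φ − δ| = |-50.6° − (-4.6°)| = 46.0°.

46.0°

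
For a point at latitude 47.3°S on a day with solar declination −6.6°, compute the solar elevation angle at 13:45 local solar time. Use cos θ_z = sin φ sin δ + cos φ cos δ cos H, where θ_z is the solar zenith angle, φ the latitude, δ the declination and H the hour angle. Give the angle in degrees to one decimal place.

Hour angle H = 15° × (13.75 − 12) = 26.25°.
cos θ_z = sin φ sin δ + cos φ cos δ cos H = (-0.7349)(-0.1149) + (0.6782)(0.9934)(0.8969) = 0.6887.
θ_z = arccos(0.6887) = 46.47°, so the elevation is 90° − 46.47° = 43.53°.

43.5°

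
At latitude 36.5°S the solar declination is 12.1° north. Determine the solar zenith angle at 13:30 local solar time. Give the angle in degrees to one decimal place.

Hour angle H = 15° × (13.5 − 12) = 22.50°.
With φ = -36.5°, δ = 12.1°, H = 22.50°: sin φ sin δ = -0.1247, cos φ cos δ cos H = 0.7262, so cos θ_z = 0.6015.
θ_z = arccos(0.6015) = 53.02°.

53.0°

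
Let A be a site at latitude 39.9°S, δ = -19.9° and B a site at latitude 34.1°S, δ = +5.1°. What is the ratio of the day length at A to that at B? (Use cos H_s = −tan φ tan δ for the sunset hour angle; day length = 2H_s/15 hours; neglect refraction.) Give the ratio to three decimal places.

A: H_s = arccos(−tan -39.9° · tan -19.9°) = 107.62°, so 2H_s/15 = 14.3493 h.
B: H_s = arccos(−tan -34.1° · tan 5.1°) = 86.54°, so 2H_s/15 = 11.5387 h.
Ratio A/B = 14.3493 / 11.5387 = 1.2436.

1.244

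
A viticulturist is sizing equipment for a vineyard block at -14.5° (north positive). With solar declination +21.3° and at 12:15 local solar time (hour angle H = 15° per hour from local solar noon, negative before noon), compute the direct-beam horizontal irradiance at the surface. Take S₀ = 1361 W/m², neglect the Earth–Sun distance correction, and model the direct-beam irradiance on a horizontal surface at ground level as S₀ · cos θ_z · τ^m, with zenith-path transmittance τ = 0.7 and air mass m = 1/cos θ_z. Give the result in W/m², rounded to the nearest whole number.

Hour angle H = 15° × (12.25 − 12) = 3.75°.
cos θ_z = sin φ sin δ + cos φ cos δ cos H = (-0.2504)(0.3633) + (0.9681)(0.9317)(0.9979) = 0.8091.
Air mass m = 1/cos θ_z = 1/0.8091 = 1.236; τ^m = 0.7^1.236 = 0.6435.
Surface direct beam = 1361 × 0.8091 × 0.6435 = 708.61 W/m².

709 W/m²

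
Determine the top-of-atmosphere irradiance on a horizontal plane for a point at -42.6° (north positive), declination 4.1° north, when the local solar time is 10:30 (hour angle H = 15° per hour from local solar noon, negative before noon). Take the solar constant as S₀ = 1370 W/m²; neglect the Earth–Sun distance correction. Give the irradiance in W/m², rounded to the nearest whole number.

Hour angle H = 15° × (10.5 − 12) = -22.50°.
With φ = -42.6°, δ = 4.1°, H = -22.50°: sin φ sin δ = -0.0484, cos φ cos δ cos H = 0.6783, so cos θ_z = 0.6299.
Top-of-atmosphere irradiance = S₀ cos θ_z = 1370 × 0.6299 = 862.96 W/m².

863 W/m²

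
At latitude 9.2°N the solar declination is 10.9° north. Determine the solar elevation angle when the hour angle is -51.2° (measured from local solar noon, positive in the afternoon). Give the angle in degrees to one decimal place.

With φ = 9.2°, δ = 10.9°, H = -51.20°: sin φ sin δ = 0.0302, cos φ cos δ cos H = 0.6074, so cos θ_z = 0.6376.
θ_z = arccos(0.6376) = 50.39°, so the elevation is 90° − 50.39° = 39.61°.

39.6°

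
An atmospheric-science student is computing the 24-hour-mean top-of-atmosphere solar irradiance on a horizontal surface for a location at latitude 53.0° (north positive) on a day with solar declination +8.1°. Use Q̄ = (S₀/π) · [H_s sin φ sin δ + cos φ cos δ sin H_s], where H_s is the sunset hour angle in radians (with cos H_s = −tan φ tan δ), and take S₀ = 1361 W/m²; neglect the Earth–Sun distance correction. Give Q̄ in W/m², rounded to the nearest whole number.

The sunset hour angle satisfies cos H_s = −tan φ tan δ = -0.1889, giving H_s = 100.89°. In radians, H_s = 1.7609.
H_s sin φ sin δ = 1.7609 × 0.7986 × 0.1409 = 0.1981.
cos φ cos δ sin H_s = 0.6018 × 0.9900 × 0.9820 = 0.5851.
Q̄ = (1361/π) × (0.1981 + 0.5851) = 433.22 × 0.7832 = 339.30 W/m².

339 W/m²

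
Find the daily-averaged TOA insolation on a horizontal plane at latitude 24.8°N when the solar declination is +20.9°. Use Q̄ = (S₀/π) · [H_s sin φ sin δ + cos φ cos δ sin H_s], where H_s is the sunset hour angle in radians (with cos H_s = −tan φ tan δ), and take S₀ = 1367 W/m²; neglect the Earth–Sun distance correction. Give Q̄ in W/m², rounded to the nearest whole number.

477 W/m²

−tan φ tan δ = −(0.4621)(0.3819) = -0.1765; H_s = arccos(-0.1765) = 100.17°. In radians, H_s = 1.7483.
H_s sin φ sin δ = 1.7483 × 0.4195 × 0.3567 = 0.2616.
cos φ cos δ sin H_s = 0.9078 × 0.9342 × 0.9843 = 0.8348.
Q̄ = (1367/π) × (0.2616 + 0.8348) = 435.13 × 1.0964 = 477.08 W/m².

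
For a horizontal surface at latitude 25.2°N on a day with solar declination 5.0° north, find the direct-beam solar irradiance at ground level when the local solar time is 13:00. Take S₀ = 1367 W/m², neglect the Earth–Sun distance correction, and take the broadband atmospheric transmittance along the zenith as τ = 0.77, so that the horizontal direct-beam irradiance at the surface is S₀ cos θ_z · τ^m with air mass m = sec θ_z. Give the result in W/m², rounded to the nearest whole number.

Hour angle H = 15° × (13 − 12) = 15.00°.
cos θ_z = sin φ sin δ + cos φ cos δ cos H = (0.4258)(0.0872) + (0.9048)(0.9962)(0.9659) = 0.9078.
Air mass m = 1/cos θ_z = 1/0.9078 = 1.102; τ^m = 0.77^1.102 = 0.7497.
Surface direct beam = 1367 × 0.9078 × 0.7497 = 930.35 W/m².

930 W/m²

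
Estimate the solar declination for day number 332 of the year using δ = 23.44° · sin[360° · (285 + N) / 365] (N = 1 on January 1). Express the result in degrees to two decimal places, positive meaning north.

-21.82°

360 × (285 + 332) / 365 = 608.548°; sin(608.548°) = -0.9307.
δ = 23.44 × -0.9307 = -21.816° ≈ -21.82°.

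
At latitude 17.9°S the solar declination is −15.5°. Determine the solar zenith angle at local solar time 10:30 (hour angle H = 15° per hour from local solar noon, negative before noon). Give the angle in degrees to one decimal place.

21.7°

Hour angle H = 15° × (10.5 − 12) = -22.50°.
cos θ_z = sin φ sin δ + cos φ cos δ cos H = (-0.3074)(-0.2672) + (0.9516)(0.9636)(0.9239) = 0.9293.
θ_z = arccos(0.9293) = 21.67°.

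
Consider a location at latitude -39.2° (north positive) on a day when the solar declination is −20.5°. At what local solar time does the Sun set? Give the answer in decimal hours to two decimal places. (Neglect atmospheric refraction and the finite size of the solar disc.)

19.18 h

The sunset hour angle satisfies cos H_s = −tan φ tan δ = -0.3049, giving H_s = 107.75°.
Sunset is at 12 + H_s/15 = 12 + 7.183 = 19.183 h local solar time.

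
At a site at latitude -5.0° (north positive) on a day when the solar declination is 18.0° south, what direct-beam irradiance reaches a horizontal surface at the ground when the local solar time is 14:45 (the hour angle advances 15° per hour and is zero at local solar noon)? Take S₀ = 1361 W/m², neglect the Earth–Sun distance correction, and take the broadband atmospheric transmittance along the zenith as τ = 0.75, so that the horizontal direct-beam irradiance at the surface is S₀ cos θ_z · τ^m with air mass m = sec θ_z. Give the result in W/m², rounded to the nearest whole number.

Hour angle H = 15° × (14.75 − 12) = 41.25°.
cos θ_z = sin(-5.0°) sin(-18.0°) + cos(-5.0°) cos(-18.0°) cos(41.25°) = 0.0269 + 0.7123 = 0.7392.
Air mass m = 1/cos θ_z = 1/0.7392 = 1.353; τ^m = 0.75^1.353 = 0.6776.
Surface direct beam = 1361 × 0.7392 × 0.6776 = 681.70 W/m².

682 W/m²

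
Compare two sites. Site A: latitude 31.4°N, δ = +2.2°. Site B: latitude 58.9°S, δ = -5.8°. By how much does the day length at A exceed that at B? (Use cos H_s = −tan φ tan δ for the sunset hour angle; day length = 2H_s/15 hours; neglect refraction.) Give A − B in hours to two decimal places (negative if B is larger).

A: H_s = arccos(−tan 31.4° · tan 2.2°) = 91.34°, so 2H_s/15 = 12.1787 h.
B: H_s = arccos(−tan -58.9° · tan -5.8°) = 99.69°, so 2H_s/15 = 13.2920 h.
A − B = 12.1787 − 13.2920 = -1.1133 h.

-1.11 h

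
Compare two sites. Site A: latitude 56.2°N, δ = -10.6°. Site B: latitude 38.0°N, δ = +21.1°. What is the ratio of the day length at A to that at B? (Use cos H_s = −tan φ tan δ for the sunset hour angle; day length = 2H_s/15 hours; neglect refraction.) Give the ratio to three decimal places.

0.686

A: H_s = arccos(−tan 56.2° · tan -10.6°) = 73.77°, so 2H_s/15 = 9.8360 h.
B: H_s = arccos(−tan 38.0° · tan 21.1°) = 107.55°, so 2H_s/15 = 14.3400 h.
Ratio A/B = 9.8360 / 14.3400 = 0.6859.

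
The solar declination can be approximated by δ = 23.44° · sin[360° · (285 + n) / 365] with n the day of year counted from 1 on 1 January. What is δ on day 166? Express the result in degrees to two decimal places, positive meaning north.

+23.34°

360 × (285 + 166) / 365 = 444.822°; sin(444.822°) = 0.9959.
δ = 23.44 × 0.9959 = 23.344° ≈ +23.34°.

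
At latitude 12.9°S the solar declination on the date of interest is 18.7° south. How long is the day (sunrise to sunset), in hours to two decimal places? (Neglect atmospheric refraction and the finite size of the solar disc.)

−tan φ tan δ = −(-0.2290)(-0.3385) = -0.0775; H_s = arccos(-0.0775) = 94.44°.
Day length = 2 H_s / 15° h⁻¹ = 188.88° / 15 = 12.592 h.

12.59 hours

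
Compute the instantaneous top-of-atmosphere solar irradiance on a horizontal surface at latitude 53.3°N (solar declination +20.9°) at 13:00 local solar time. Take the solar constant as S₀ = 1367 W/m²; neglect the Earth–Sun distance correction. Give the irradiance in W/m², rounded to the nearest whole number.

Hour angle H = 15° × (13 − 12) = 15.00°.
With φ = 53.3°, δ = 20.9°, H = 15.00°: sin φ sin δ = 0.2860, cos φ cos δ cos H = 0.5393, so cos θ_z = 0.8253.
Top-of-atmosphere irradiance = S₀ cos θ_z = 1367 × 0.8253 = 1128.19 W/m².

1128 W/m²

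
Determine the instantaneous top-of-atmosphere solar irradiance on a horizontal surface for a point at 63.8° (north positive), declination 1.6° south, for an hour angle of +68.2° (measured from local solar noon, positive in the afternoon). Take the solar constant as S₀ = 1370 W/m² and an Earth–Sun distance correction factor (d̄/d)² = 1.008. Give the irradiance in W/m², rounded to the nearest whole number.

cos θ_z = sin(63.8°) sin(-1.6°) + cos(63.8°) cos(-1.6°) cos(68.20°) = -0.0251 + 0.1639 = 0.1388.
Top-of-atmosphere irradiance = S₀ (d̄/d)² cos θ_z = 1370 × 1.008 × 0.1388 = 191.68 W/m².

192 W/m²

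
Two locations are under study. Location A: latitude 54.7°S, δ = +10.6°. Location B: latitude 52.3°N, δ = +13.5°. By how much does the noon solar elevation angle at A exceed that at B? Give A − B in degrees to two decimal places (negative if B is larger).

-26.50°

A: 90° − |-54.7 − (10.6)| = 24.70°.
B: 90° − |52.3 − (13.5)| = 51.20°.
A − B = 24.70 − 51.20 = -26.50°.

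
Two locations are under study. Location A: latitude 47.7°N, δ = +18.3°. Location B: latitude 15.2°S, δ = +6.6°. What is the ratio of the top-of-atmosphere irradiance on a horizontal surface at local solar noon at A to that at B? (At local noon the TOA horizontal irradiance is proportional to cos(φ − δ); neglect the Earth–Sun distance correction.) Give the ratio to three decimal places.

A: cos θ_z = cos(47.7° − (18.3°)) = 0.8712.
B: cos θ_z = cos(-15.2° − (6.6°)) = 0.9285.
Ratio A/B = 0.8712 / 0.9285 = 0.9383.

0.938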